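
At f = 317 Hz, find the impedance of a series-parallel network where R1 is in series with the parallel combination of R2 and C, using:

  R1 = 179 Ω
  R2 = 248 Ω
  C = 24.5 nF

Step 1 — Angular frequency: ω = 2π·f = 2π·317 = 1992 rad/s.
Step 2 — Component impedances:
  R1: Z = R = 179 Ω
  R2: Z = R = 248 Ω
  C: Z = 1/(jωC) = -j/(ω·C) = 0 - j2.049e+04 Ω
Step 3 — Parallel branch: R2 || C = 1/(1/R2 + 1/C) = 248 - j3.001 Ω.
Step 4 — Series with R1: Z_total = R1 + (R2 || C) = 427 - j3.001 Ω = 427∠-0.4° Ω.

Z = 427 - j3.001 Ω = 427∠-0.4° Ω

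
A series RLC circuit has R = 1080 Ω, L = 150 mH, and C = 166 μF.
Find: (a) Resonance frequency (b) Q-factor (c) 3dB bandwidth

Step 1 — Resonance condition Im(Z)=0 gives ω₀ = 1/√(LC).
Step 2 — ω₀ = 1/√(0.15·0.000166) = 200.4 rad/s.
Step 3 — f₀ = ω₀/(2π) = 31.89 Hz.
Step 4 — Series Q: Q = ω₀L/R = 200.4·0.15/1080 = 0.02783.
Step 5 — 3dB bandwidth: Δω = ω₀/Q = 7200 rad/s; BW = Δω/(2π) = 1146 Hz.

(a) f₀ = 31.89 Hz  (b) Q = 0.02783  (c) BW = 1146 Hz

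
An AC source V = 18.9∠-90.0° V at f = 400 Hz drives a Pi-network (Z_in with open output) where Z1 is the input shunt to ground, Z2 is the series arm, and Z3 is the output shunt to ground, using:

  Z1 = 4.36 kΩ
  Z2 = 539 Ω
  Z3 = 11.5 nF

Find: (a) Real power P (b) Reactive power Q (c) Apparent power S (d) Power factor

Step 1 — Angular frequency: ω = 2π·f = 2π·400 = 2513 rad/s.
Step 2 — Component impedances:
  Z1: Z = R = 4360 Ω
  Z2: Z = R = 539 Ω
  Z3: Z = 1/(jωC) = -j/(ω·C) = 0 - j3.46e+04 Ω
Step 3 — With open output, the series arm Z2 and the output shunt Z3 appear in series to ground: Z2 + Z3 = 539 - j3.46e+04 Ω.
Step 4 — Parallel with input shunt Z1: Z_in = Z1 || (Z2 + Z3) = 4284 - j538.6 Ω = 4317∠-7.2° Ω.
Step 5 — Source phasor: V = 18.9∠-90.0° V = 0 - j18.9 V.
Step 6 — Current: I = V / Z = 0.0005461 - j0.004343 A = 0.004378∠-82.8° A.
Step 7 — Complex power: S = V·I* = 0.08209 - j0.01032 VA.
Step 8 — Real power: P = Re(S) = 0.08209 W.
Step 9 — Reactive power: Q = Im(S) = -0.01032 VAR.
Step 10 — Apparent power: |S| = 0.08274 VA.
Step 11 — Power factor: PF = P/|S| = 0.9922 (leading).

(a) P = 0.08209 W  (b) Q = -0.01032 VAR  (c) S = 0.08274 VA  (d) PF = 0.9922 (leading)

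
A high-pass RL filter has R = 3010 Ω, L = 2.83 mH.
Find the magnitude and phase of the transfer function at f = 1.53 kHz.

Step 1 — Angular frequency: ω = 2π·1530 = 9613 rad/s.
Step 2 — Transfer function: H(jω) = jωL/(R + jωL).
Step 3 — Numerator jωL = j·27.21; denominator R + jωL = 3010 + j27.21.
Step 4 — H = 8.169e-05 + j0.009038.
Step 5 — Magnitude: |H| = 0.009038 (-40.9 dB); phase: φ = 89.5°.

|H| = 0.009038 (-40.9 dB), φ = 89.5°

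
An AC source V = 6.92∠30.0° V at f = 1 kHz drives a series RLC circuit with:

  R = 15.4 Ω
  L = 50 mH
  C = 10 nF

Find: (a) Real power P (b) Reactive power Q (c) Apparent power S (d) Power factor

Step 1 — Angular frequency: ω = 2π·f = 2π·1000 = 6283 rad/s.
Step 2 — Component impedances:
  R: Z = R = 15.4 Ω
  L: Z = jωL = j·6283·0.05 = 0 + j314.2 Ω
  C: Z = 1/(jωC) = -j/(ω·C) = 0 - j1.592e+04 Ω
Step 3 — Series combination: Z_total = R + L + C = 15.4 - j1.56e+04 Ω = 1.56e+04∠-89.9° Ω.
Step 4 — Source phasor: V = 6.92∠30.0° V = 5.993 + j3.46 V.
Step 5 — Current: I = V / Z = -0.0002214 + j0.0003843 A = 0.0004436∠119.9° A.
Step 6 — Complex power: S = V·I* = 3.03e-06 - j0.003069 VA.
Step 7 — Real power: P = Re(S) = 3.03e-06 W.
Step 8 — Reactive power: Q = Im(S) = -0.003069 VAR.
Step 9 — Apparent power: |S| = 0.003069 VA.
Step 10 — Power factor: PF = P/|S| = 0.0009871 (leading).

(a) P = 3.03e-06 W  (b) Q = -0.003069 VAR  (c) S = 0.003069 VA  (d) PF = 0.0009871 (leading)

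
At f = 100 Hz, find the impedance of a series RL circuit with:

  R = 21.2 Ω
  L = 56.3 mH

Step 1 — Angular frequency: ω = 2π·f = 2π·100 = 628.3 rad/s.
Step 2 — Component impedances:
  R: Z = R = 21.2 Ω
  L: Z = jωL = j·628.3·0.0563 = 0 + j35.37 Ω
Step 3 — Series combination: Z_total = R + L = 21.2 + j35.37 Ω = 41.24∠59.1° Ω.

Z = 21.2 + j35.37 Ω = 41.24∠59.1° Ω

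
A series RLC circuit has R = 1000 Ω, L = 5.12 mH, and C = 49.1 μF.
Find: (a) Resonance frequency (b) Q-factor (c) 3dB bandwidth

Step 1 — Resonance: ω₀ = 1/√(LC) = 1/√(0.00512·4.91e-05) = 1994 rad/s.
Step 2 — f₀ = ω₀/(2π) = 317.4 Hz.
Step 3 — Series Q: Q = ω₀L/R = 1994·0.00512/1000 = 0.01021.
Step 4 — Bandwidth: Δω = ω₀/Q = 1.953e+05 rad/s; BW = Δω/(2π) = 3.108e+04 Hz.

(a) f₀ = 317.4 Hz  (b) Q = 0.01021  (c) BW = 3.108e+04 Hz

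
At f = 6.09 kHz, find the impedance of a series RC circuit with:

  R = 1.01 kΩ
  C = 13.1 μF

Step 1 — Angular frequency: ω = 2π·f = 2π·6090 = 3.826e+04 rad/s.
Step 2 — Component impedances:
  R: Z = R = 1010 Ω
  C: Z = 1/(jωC) = -j/(ω·C) = 0 - j1.995 Ω
Step 3 — Series combination: Z_total = R + C = 1010 - j1.995 Ω = 1010∠-0.1° Ω.

Z = 1010 - j1.995 Ω = 1010∠-0.1° Ω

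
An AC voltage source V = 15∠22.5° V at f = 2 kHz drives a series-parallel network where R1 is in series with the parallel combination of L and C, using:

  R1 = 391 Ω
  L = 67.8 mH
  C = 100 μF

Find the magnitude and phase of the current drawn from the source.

Step 1 — Angular frequency: ω = 2π·f = 2π·2000 = 1.257e+04 rad/s.
Step 2 — Component impedances:
  R1: Z = R = 391 Ω
  L: Z = jωL = j·1.257e+04·0.0678 = 0 + j852 Ω
  C: Z = 1/(jωC) = -j/(ω·C) = 0 - j0.7958 Ω
Step 3 — Parallel branch: L || C = 1/(1/L + 1/C) = 0 - j0.7965 Ω.
Step 4 — Series with R1: Z_total = R1 + (L || C) = 391 - j0.7965 Ω = 391∠-0.1° Ω.
Step 5 — Source phasor: V = 15∠22.5° V = 13.86 + j5.74 V.
Step 6 — Ohm's law: I = V / Z_total = (13.86 + j5.74) / (391 - j0.7965) = 0.03541 + j0.01475 A.
Step 7 — Convert to polar: |I| = 0.03836 A, ∠I = 22.6°.

I = 0.03836∠22.6° A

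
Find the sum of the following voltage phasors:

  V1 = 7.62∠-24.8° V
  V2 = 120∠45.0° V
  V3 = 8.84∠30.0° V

Step 1 — Convert each phasor to rectangular form:
  V1 = 7.62·(cos(-24.8°) + j·sin(-24.8°)) = 6.917 - j3.196 V
  V2 = 120·(cos(45.0°) + j·sin(45.0°)) = 84.85 + j84.85 V
  V3 = 8.84·(cos(30.0°) + j·sin(30.0°)) = 7.656 + j4.42 V
Step 2 — Sum components: V_total = 99.43 + j86.08 V.
Step 3 — Convert to polar: |V_total| = 131.5 V, ∠V_total = 40.9°.

V_total = 131.5∠40.9° V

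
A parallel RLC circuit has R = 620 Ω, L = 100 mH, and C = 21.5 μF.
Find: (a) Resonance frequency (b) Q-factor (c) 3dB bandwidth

Step 1 — Resonance: ω₀ = 1/√(LC) = 1/√(0.1·2.15e-05) = 682 rad/s.
Step 2 — f₀ = ω₀/(2π) = 108.5 Hz.
Step 3 — Parallel Q: Q = R/(ω₀L) = 620/(682·0.1) = 9.091.
Step 4 — Bandwidth: Δω = ω₀/Q = 75.02 rad/s; BW = Δω/(2π) = 11.94 Hz.

(a) f₀ = 108.5 Hz  (b) Q = 9.091  (c) BW = 11.94 Hz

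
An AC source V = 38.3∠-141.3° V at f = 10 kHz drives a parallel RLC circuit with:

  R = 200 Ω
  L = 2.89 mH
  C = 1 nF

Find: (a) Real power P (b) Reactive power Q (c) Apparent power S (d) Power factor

Step 1 — Angular frequency: ω = 2π·f = 2π·1e+04 = 6.283e+04 rad/s.
Step 2 — Component impedances:
  R: Z = R = 200 Ω
  L: Z = jωL = j·6.283e+04·0.00289 = 0 + j181.6 Ω
  C: Z = 1/(jωC) = -j/(ω·C) = 0 - j1.592e+04 Ω
Step 3 — Parallel combination: 1/Z_total = 1/R + 1/L + 1/C; Z_total = 91.51 + j99.64 Ω = 135.3∠47.4° Ω.
Step 4 — Source phasor: V = 38.3∠-141.3° V = -29.89 - j23.95 V.
Step 5 — Current: I = V / Z = -0.2798 + j0.043 A = 0.2831∠171.3° A.
Step 6 — Complex power: S = V·I* = 7.334 + j7.986 VA.
Step 7 — Real power: P = Re(S) = 7.334 W.
Step 8 — Reactive power: Q = Im(S) = 7.986 VAR.
Step 9 — Apparent power: |S| = 10.84 VA.
Step 10 — Power factor: PF = P/|S| = 0.6764 (lagging).

(a) P = 7.334 W  (b) Q = 7.986 VAR  (c) S = 10.84 VA  (d) PF = 0.6764 (lagging)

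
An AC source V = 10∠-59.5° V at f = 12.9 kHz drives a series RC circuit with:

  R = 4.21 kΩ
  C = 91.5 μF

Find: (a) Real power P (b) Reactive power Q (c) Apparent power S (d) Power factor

Step 1 — Angular frequency: ω = 2π·f = 2π·1.29e+04 = 8.105e+04 rad/s.
Step 2 — Component impedances:
  R: Z = R = 4210 Ω
  C: Z = 1/(jωC) = -j/(ω·C) = 0 - j0.1348 Ω
Step 3 — Series combination: Z_total = R + C = 4210 - j0.1348 Ω = 4210∠-0.0° Ω.
Step 4 — Source phasor: V = 10∠-59.5° V = 5.075 - j8.616 V.
Step 5 — Current: I = V / Z = 0.001206 - j0.002047 A = 0.002375∠-59.5° A.
Step 6 — Complex power: S = V·I* = 0.02375 - j7.608e-07 VA.
Step 7 — Real power: P = Re(S) = 0.02375 W.
Step 8 — Reactive power: Q = Im(S) = -7.608e-07 VAR.
Step 9 — Apparent power: |S| = 0.02375 VA.
Step 10 — Power factor: PF = P/|S| = 1 (leading).

(a) P = 0.02375 W  (b) Q = -7.608e-07 VAR  (c) S = 0.02375 VA  (d) PF = 1 (leading)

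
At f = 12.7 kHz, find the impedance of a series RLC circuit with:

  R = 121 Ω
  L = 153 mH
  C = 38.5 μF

Step 1 — Angular frequency: ω = 2π·f = 2π·1.27e+04 = 7.98e+04 rad/s.
Step 2 — Component impedances:
  R: Z = R = 121 Ω
  L: Z = jωL = j·7.98e+04·0.153 = 0 + j1.221e+04 Ω
  C: Z = 1/(jωC) = -j/(ω·C) = 0 - j0.3255 Ω
Step 3 — Series combination: Z_total = R + L + C = 121 + j1.221e+04 Ω = 1.221e+04∠89.4° Ω.

Z = 121 + j1.221e+04 Ω = 1.221e+04∠89.4° Ω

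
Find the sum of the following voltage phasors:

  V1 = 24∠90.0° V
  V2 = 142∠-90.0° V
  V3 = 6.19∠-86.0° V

Step 1 — Convert each phasor to rectangular form:
  V1 = 24·(cos(90.0°) + j·sin(90.0°)) = 0 + j24 V
  V2 = 142·(cos(-90.0°) + j·sin(-90.0°)) = 0 - j142 V
  V3 = 6.19·(cos(-86.0°) + j·sin(-86.0°)) = 0.4318 - j6.175 V
Step 2 — Sum components: V_total = 0.4318 - j124.2 V.
Step 3 — Convert to polar: |V_total| = 124.2 V, ∠V_total = -89.8°.

V_total = 124.2∠-89.8° V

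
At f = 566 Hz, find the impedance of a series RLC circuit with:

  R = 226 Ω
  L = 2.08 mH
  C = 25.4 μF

Step 1 — Angular frequency: ω = 2π·f = 2π·566 = 3556 rad/s.
Step 2 — Component impedances:
  R: Z = R = 226 Ω
  L: Z = jωL = j·3556·0.00208 = 0 + j7.397 Ω
  C: Z = 1/(jωC) = -j/(ω·C) = 0 - j11.07 Ω
Step 3 — Series combination: Z_total = R + L + C = 226 - j3.674 Ω = 226∠-0.9° Ω.

Z = 226 - j3.674 Ω = 226∠-0.9° Ω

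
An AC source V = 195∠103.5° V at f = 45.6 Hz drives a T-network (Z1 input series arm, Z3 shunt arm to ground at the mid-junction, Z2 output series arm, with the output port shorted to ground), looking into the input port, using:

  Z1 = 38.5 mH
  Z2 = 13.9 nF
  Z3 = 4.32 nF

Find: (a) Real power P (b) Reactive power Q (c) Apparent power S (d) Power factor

Step 1 — Angular frequency: ω = 2π·f = 2π·45.6 = 286.5 rad/s.
Step 2 — Component impedances:
  Z1: Z = jωL = j·286.5·0.0385 = 0 + j11.03 Ω
  Z2: Z = 1/(jωC) = -j/(ω·C) = 0 - j2.511e+05 Ω
  Z3: Z = 1/(jωC) = -j/(ω·C) = 0 - j8.079e+05 Ω
Step 3 — With the output port shorted to ground, the output series arm Z2 runs from the junction to ground; the shunt arm Z3 also runs from the junction to ground. They appear in parallel: Z3 || Z2 = 0 - j1.916e+05 Ω.
Step 4 — Series with input arm Z1: Z_in = Z1 + (Z3 || Z2) = 0 - j1.915e+05 Ω = 1.915e+05∠-90.0° Ω.
Step 5 — Source phasor: V = 195∠103.5° V = -45.52 + j189.6 V.
Step 6 — Current: I = V / Z = -0.0009899 - j0.0002377 A = 0.001018∠-166.5° A.
Step 7 — Complex power: S = V·I* = 0 - j0.1985 VA.
Step 8 — Real power: P = Re(S) = 0 W.
Step 9 — Reactive power: Q = Im(S) = -0.1985 VAR.
Step 10 — Apparent power: |S| = 0.1985 VA.
Step 11 — Power factor: PF = P/|S| = 0 (leading).

(a) P = 0 W  (b) Q = -0.1985 VAR  (c) S = 0.1985 VA  (d) PF = 0 (leading)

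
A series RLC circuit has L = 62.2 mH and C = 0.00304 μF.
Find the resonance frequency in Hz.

Step 1 — Resonance condition Im(Z)=0 gives ω₀ = 1/√(LC).
Step 2 — ω₀ = 1/√(0.0622·3.04e-09) = 7.272e+04 rad/s.
Step 3 — f₀ = ω₀/(2π) = 1.157e+04 Hz.

f₀ = 1.157e+04 Hz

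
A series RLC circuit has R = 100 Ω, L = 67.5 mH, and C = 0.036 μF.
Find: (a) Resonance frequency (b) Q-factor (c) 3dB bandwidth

Step 1 — Resonance condition Im(Z)=0 gives ω₀ = 1/√(LC).
Step 2 — ω₀ = 1/√(0.0675·3.6e-08) = 2.029e+04 rad/s.
Step 3 — f₀ = ω₀/(2π) = 3229 Hz.
Step 4 — Series Q: Q = ω₀L/R = 2.029e+04·0.0675/100 = 13.69.
Step 5 — 3dB bandwidth: Δω = ω₀/Q = 1481 rad/s; BW = Δω/(2π) = 235.8 Hz.

(a) f₀ = 3229 Hz  (b) Q = 13.69  (c) BW = 235.8 Hz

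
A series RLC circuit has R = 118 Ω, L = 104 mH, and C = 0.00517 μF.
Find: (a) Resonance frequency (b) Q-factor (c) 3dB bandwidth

Step 1 — Resonance: ω₀ = 1/√(LC) = 1/√(0.104·5.17e-09) = 4.313e+04 rad/s.
Step 2 — f₀ = ω₀/(2π) = 6864 Hz.
Step 3 — Series Q: Q = ω₀L/R = 4.313e+04·0.104/118 = 38.01.
Step 4 — Bandwidth: Δω = ω₀/Q = 1135 rad/s; BW = Δω/(2π) = 180.6 Hz.

(a) f₀ = 6864 Hz  (b) Q = 38.01  (c) BW = 180.6 Hz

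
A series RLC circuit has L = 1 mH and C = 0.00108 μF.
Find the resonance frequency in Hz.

Step 1 — Resonance condition Im(Z)=0 gives ω₀ = 1/√(LC).
Step 2 — ω₀ = 1/√(0.001·1.08e-09) = 9.623e+05 rad/s.
Step 3 — f₀ = ω₀/(2π) = 1.531e+05 Hz.

f₀ = 1.531e+05 Hz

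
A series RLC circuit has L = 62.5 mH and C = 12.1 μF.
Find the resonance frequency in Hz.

Step 1 — Resonance condition Im(Z)=0 gives ω₀ = 1/√(LC).
Step 2 — ω₀ = 1/√(0.0625·1.21e-05) = 1150 rad/s.
Step 3 — f₀ = ω₀/(2π) = 183 Hz.

f₀ = 183 Hz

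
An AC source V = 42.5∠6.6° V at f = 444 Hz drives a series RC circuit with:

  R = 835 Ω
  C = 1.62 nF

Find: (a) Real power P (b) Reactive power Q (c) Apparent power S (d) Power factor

Step 1 — Angular frequency: ω = 2π·f = 2π·444 = 2790 rad/s.
Step 2 — Component impedances:
  R: Z = R = 835 Ω
  C: Z = 1/(jωC) = -j/(ω·C) = 0 - j2.213e+05 Ω
Step 3 — Series combination: Z_total = R + C = 835 - j2.213e+05 Ω = 2.213e+05∠-89.8° Ω.
Step 4 — Source phasor: V = 42.5∠6.6° V = 42.22 + j4.885 V.
Step 5 — Current: I = V / Z = -2.136e-05 + j0.0001909 A = 0.0001921∠96.4° A.
Step 6 — Complex power: S = V·I* = 3.08e-05 - j0.008163 VA.
Step 7 — Real power: P = Re(S) = 3.08e-05 W.
Step 8 — Reactive power: Q = Im(S) = -0.008163 VAR.
Step 9 — Apparent power: |S| = 0.008163 VA.
Step 10 — Power factor: PF = P/|S| = 0.003774 (leading).

(a) P = 3.08e-05 W  (b) Q = -0.008163 VAR  (c) S = 0.008163 VA  (d) PF = 0.003774 (leading)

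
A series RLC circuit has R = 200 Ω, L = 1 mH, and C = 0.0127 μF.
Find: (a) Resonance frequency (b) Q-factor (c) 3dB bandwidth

Step 1 — Resonance condition Im(Z)=0 gives ω₀ = 1/√(LC).
Step 2 — ω₀ = 1/√(0.001·1.27e-08) = 2.806e+05 rad/s.
Step 3 — f₀ = ω₀/(2π) = 4.466e+04 Hz.
Step 4 — Series Q: Q = ω₀L/R = 2.806e+05·0.001/200 = 1.403.
Step 5 — 3dB bandwidth: Δω = ω₀/Q = 2e+05 rad/s; BW = Δω/(2π) = 3.183e+04 Hz.

(a) f₀ = 4.466e+04 Hz  (b) Q = 1.403  (c) BW = 3.183e+04 Hz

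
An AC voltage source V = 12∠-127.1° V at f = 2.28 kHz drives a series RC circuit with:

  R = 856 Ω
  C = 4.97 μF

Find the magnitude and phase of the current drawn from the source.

Step 1 — Angular frequency: ω = 2π·f = 2π·2280 = 1.433e+04 rad/s.
Step 2 — Component impedances:
  R: Z = R = 856 Ω
  C: Z = 1/(jωC) = -j/(ω·C) = 0 - j14.05 Ω
Step 3 — Series combination: Z_total = R + C = 856 - j14.05 Ω = 856.1∠-0.9° Ω.
Step 4 — Source phasor: V = 12∠-127.1° V = -7.238 - j9.571 V.
Step 5 — Ohm's law: I = V / Z_total = (-7.238 - j9.571) / (856 - j14.05) = -0.008271 - j0.01132 A.
Step 6 — Convert to polar: |I| = 0.01402 A, ∠I = -126.2°.

I = 0.01402∠-126.2° A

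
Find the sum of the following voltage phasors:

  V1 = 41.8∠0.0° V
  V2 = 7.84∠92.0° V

Step 1 — Convert each phasor to rectangular form:
  V1 = 41.8·(cos(0.0°) + j·sin(0.0°)) = 41.8 V
  V2 = 7.84·(cos(92.0°) + j·sin(92.0°)) = -0.2736 + j7.835 V
Step 2 — Sum components: V_total = 41.53 + j7.835 V.
Step 3 — Convert to polar: |V_total| = 42.26 V, ∠V_total = 10.7°.

V_total = 42.26∠10.7° V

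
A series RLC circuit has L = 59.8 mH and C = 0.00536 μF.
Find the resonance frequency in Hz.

Step 1 — Resonance condition Im(Z)=0 gives ω₀ = 1/√(LC).
Step 2 — ω₀ = 1/√(0.0598·5.36e-09) = 5.586e+04 rad/s.
Step 3 — f₀ = ω₀/(2π) = 8890 Hz.

f₀ = 8890 Hz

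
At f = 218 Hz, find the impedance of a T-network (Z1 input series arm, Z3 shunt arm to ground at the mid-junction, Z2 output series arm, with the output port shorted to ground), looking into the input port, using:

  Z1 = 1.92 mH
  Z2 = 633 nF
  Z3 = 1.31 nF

Step 1 — Angular frequency: ω = 2π·f = 2π·218 = 1370 rad/s.
Step 2 — Component impedances:
  Z1: Z = jωL = j·1370·0.00192 = 0 + j2.63 Ω
  Z2: Z = 1/(jωC) = -j/(ω·C) = 0 - j1153 Ω
  Z3: Z = 1/(jωC) = -j/(ω·C) = 0 - j5.573e+05 Ω
Step 3 — With the output port shorted to ground, the output series arm Z2 runs from the junction to ground; the shunt arm Z3 also runs from the junction to ground. They appear in parallel: Z3 || Z2 = 0 - j1151 Ω.
Step 4 — Series with input arm Z1: Z_in = Z1 + (Z3 || Z2) = 0 - j1148 Ω = 1148∠-90.0° Ω.

Z = 0 - j1148 Ω = 1148∠-90.0° Ω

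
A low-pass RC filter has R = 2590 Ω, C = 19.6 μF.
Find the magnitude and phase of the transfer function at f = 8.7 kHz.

Step 1 — Angular frequency: ω = 2π·8700 = 5.466e+04 rad/s.
Step 2 — Transfer function: H(jω) = 1/(1 + jωRC).
Step 3 — Denominator: 1 + jωRC = 1 + j·5.466e+04·2590·1.96e-05 = 1 + j2775.
Step 4 — H = 1.299e-07 - j0.0003604.
Step 5 — Magnitude: |H| = 0.0003604 (-68.9 dB); phase: φ = -90.0°.

|H| = 0.0003604 (-68.9 dB), φ = -90.0°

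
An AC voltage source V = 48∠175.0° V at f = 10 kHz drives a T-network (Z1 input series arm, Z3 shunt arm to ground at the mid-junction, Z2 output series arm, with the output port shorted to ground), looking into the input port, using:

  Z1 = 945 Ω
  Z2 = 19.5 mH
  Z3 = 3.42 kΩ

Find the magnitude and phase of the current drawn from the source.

Step 1 — Angular frequency: ω = 2π·f = 2π·1e+04 = 6.283e+04 rad/s.
Step 2 — Component impedances:
  Z1: Z = R = 945 Ω
  Z2: Z = jωL = j·6.283e+04·0.0195 = 0 + j1225 Ω
  Z3: Z = R = 3420 Ω
Step 3 — With the output port shorted to ground, the output series arm Z2 runs from the junction to ground; the shunt arm Z3 also runs from the junction to ground. They appear in parallel: Z3 || Z2 = 389 + j1086 Ω.
Step 4 — Series with input arm Z1: Z_in = Z1 + (Z3 || Z2) = 1334 + j1086 Ω = 1720∠39.1° Ω.
Step 5 — Source phasor: V = 48∠175.0° V = -47.82 + j4.183 V.
Step 6 — Ohm's law: I = V / Z_total = (-47.82 + j4.183) / (1334 + j1086) = -0.02002 + j0.01944 A.
Step 7 — Convert to polar: |I| = 0.02791 A, ∠I = 135.9°.

I = 0.02791∠135.9° A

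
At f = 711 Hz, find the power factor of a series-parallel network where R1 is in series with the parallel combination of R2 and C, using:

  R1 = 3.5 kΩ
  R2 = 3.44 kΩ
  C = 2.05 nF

Step 1 — Angular frequency: ω = 2π·f = 2π·711 = 4467 rad/s.
Step 2 — Component impedances:
  R1: Z = R = 3500 Ω
  R2: Z = R = 3440 Ω
  C: Z = 1/(jωC) = -j/(ω·C) = 0 - j1.092e+05 Ω
Step 3 — Parallel branch: R2 || C = 1/(1/R2 + 1/C) = 3437 - j108.3 Ω.
Step 4 — Series with R1: Z_total = R1 + (R2 || C) = 6937 - j108.3 Ω = 6937∠-0.9° Ω.
Step 5 — Power factor: PF = cos(φ) = Re(Z)/|Z| = 6936.6/6937.4 = 0.9999.
Step 6 — Type: Im(Z) = -108.3 ⇒ leading (phase φ = -0.9°).

PF = 0.9999 (leading, φ = -0.9°)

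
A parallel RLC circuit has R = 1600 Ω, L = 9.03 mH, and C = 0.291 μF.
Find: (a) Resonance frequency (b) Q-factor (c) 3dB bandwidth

Step 1 — Resonance: ω₀ = 1/√(LC) = 1/√(0.00903·2.91e-07) = 1.951e+04 rad/s.
Step 2 — f₀ = ω₀/(2π) = 3105 Hz.
Step 3 — Parallel Q: Q = R/(ω₀L) = 1600/(1.951e+04·0.00903) = 9.083.
Step 4 — Bandwidth: Δω = ω₀/Q = 2148 rad/s; BW = Δω/(2π) = 341.8 Hz.

(a) f₀ = 3105 Hz  (b) Q = 9.083  (c) BW = 341.8 Hz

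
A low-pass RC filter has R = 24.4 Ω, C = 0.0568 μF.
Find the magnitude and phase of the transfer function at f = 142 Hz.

Step 1 — Angular frequency: ω = 2π·142 = 892.2 rad/s.
Step 2 — Transfer function: H(jω) = 1/(1 + jωRC).
Step 3 — Denominator: 1 + jωRC = 1 + j·892.2·24.4·5.68e-08 = 1 + j0.001237.
Step 4 — H = 1 - j0.001237.
Step 5 — Magnitude: |H| = 1 (-0.0 dB); phase: φ = -0.1°.

|H| = 1 (-0.0 dB), φ = -0.1°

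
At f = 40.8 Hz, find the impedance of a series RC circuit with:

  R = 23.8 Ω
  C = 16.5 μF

Step 1 — Angular frequency: ω = 2π·f = 2π·40.8 = 256.4 rad/s.
Step 2 — Component impedances:
  R: Z = R = 23.8 Ω
  C: Z = 1/(jωC) = -j/(ω·C) = 0 - j236.4 Ω
Step 3 — Series combination: Z_total = R + C = 23.8 - j236.4 Ω = 237.6∠-84.3° Ω.

Z = 23.8 - j236.4 Ω = 237.6∠-84.3° Ω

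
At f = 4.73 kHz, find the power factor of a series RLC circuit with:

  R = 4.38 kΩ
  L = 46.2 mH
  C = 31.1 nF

Step 1 — Angular frequency: ω = 2π·f = 2π·4730 = 2.972e+04 rad/s.
Step 2 — Component impedances:
  R: Z = R = 4380 Ω
  L: Z = jωL = j·2.972e+04·0.0462 = 0 + j1373 Ω
  C: Z = 1/(jωC) = -j/(ω·C) = 0 - j1082 Ω
Step 3 — Series combination: Z_total = R + L + C = 4380 + j291.1 Ω = 4390∠3.8° Ω.
Step 4 — Power factor: PF = cos(φ) = Re(Z)/|Z| = 4380/4389.7 = 0.9978.
Step 5 — Type: Im(Z) = 291.1 ⇒ lagging (phase φ = 3.8°).

PF = 0.9978 (lagging, φ = 3.8°)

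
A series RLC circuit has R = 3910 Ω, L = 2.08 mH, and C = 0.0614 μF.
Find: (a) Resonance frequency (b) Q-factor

Step 1 — Resonance condition Im(Z)=0 gives ω₀ = 1/√(LC).
Step 2 — ω₀ = 1/√(0.00208·6.14e-08) = 8.849e+04 rad/s.
Step 3 — f₀ = ω₀/(2π) = 1.408e+04 Hz.
Step 4 — Series Q: Q = ω₀L/R = 8.849e+04·0.00208/3910 = 0.04707.

(a) f₀ = 1.408e+04 Hz  (b) Q = 0.04707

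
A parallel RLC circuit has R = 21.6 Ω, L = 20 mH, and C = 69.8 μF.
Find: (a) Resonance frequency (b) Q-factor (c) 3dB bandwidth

Step 1 — Resonance: ω₀ = 1/√(LC) = 1/√(0.02·6.98e-05) = 846.4 rad/s.
Step 2 — f₀ = ω₀/(2π) = 134.7 Hz.
Step 3 — Parallel Q: Q = R/(ω₀L) = 21.6/(846.4·0.02) = 1.276.
Step 4 — Bandwidth: Δω = ω₀/Q = 663.3 rad/s; BW = Δω/(2π) = 105.6 Hz.

(a) f₀ = 134.7 Hz  (b) Q = 1.276  (c) BW = 105.6 Hz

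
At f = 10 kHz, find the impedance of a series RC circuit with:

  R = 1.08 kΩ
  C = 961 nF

Step 1 — Angular frequency: ω = 2π·f = 2π·1e+04 = 6.283e+04 rad/s.
Step 2 — Component impedances:
  R: Z = R = 1080 Ω
  C: Z = 1/(jωC) = -j/(ω·C) = 0 - j16.56 Ω
Step 3 — Series combination: Z_total = R + C = 1080 - j16.56 Ω = 1080∠-0.9° Ω.

Z = 1080 - j16.56 Ω = 1080∠-0.9° Ω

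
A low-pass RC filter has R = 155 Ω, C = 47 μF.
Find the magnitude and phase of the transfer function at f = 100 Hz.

Step 1 — Angular frequency: ω = 2π·100 = 628.3 rad/s.
Step 2 — Transfer function: H(jω) = 1/(1 + jωRC).
Step 3 — Denominator: 1 + jωRC = 1 + j·628.3·155·4.7e-05 = 1 + j4.577.
Step 4 — H = 0.04555 - j0.2085.
Step 5 — Magnitude: |H| = 0.2134 (-13.4 dB); phase: φ = -77.7°.

|H| = 0.2134 (-13.4 dB), φ = -77.7°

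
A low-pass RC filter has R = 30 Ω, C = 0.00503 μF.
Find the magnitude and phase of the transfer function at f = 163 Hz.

Step 1 — Angular frequency: ω = 2π·163 = 1024 rad/s.
Step 2 — Transfer function: H(jω) = 1/(1 + jωRC).
Step 3 — Denominator: 1 + jωRC = 1 + j·1024·30·5.03e-09 = 1 + j0.0001545.
Step 4 — H = 1 - j0.0001545.
Step 5 — Magnitude: |H| = 1 (-0.0 dB); phase: φ = -0.0°.

|H| = 1 (-0.0 dB), φ = -0.0°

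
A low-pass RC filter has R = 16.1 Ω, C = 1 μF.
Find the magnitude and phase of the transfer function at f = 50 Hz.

Step 1 — Angular frequency: ω = 2π·50 = 314.2 rad/s.
Step 2 — Transfer function: H(jω) = 1/(1 + jωRC).
Step 3 — Denominator: 1 + jωRC = 1 + j·314.2·16.1·1e-06 = 1 + j0.005058.
Step 4 — H = 1 - j0.005058.
Step 5 — Magnitude: |H| = 1 (-0.0 dB); phase: φ = -0.3°.

|H| = 1 (-0.0 dB), φ = -0.3°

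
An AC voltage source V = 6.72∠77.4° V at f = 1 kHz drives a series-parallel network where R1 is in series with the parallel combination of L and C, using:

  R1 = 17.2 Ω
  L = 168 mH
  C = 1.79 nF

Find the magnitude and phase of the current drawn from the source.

Step 1 — Angular frequency: ω = 2π·f = 2π·1000 = 6283 rad/s.
Step 2 — Component impedances:
  R1: Z = R = 17.2 Ω
  L: Z = jωL = j·6283·0.168 = 0 + j1056 Ω
  C: Z = 1/(jωC) = -j/(ω·C) = 0 - j8.891e+04 Ω
Step 3 — Parallel branch: L || C = 1/(1/L + 1/C) = 0 + j1068 Ω.
Step 4 — Series with R1: Z_total = R1 + (L || C) = 17.2 + j1068 Ω = 1068∠89.1° Ω.
Step 5 — Source phasor: V = 6.72∠77.4° V = 1.466 + j6.558 V.
Step 6 — Ohm's law: I = V / Z_total = (1.466 + j6.558) / (17.2 + j1068) = 0.00616 - j0.001273 A.
Step 7 — Convert to polar: |I| = 0.00629 A, ∠I = -11.7°.

I = 0.00629∠-11.7° A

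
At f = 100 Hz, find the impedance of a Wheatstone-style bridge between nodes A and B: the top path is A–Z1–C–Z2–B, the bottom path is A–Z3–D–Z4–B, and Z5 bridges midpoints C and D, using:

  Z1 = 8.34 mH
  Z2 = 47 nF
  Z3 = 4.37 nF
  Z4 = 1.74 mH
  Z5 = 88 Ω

Step 1 — Angular frequency: ω = 2π·f = 2π·100 = 628.3 rad/s.
Step 2 — Component impedances:
  Z1: Z = jωL = j·628.3·0.00834 = 0 + j5.24 Ω
  Z2: Z = 1/(jωC) = -j/(ω·C) = 0 - j3.386e+04 Ω
  Z3: Z = 1/(jωC) = -j/(ω·C) = 0 - j3.642e+05 Ω
  Z4: Z = jωL = j·628.3·0.00174 = 0 + j1.093 Ω
  Z5: Z = R = 88 Ω
Step 3 — Bridge requires nodal analysis (the Z5 bridge couples midpoints C and D, so the two paths cannot be reduced to a simple series/parallel combination). Setting node B to ground and injecting 1 A at node A, the 3-node admittance system at A, C, D solves to V_A = Z_AB = 88.01 + j6.084 Ω = 88.22∠4.0° Ω.

Z = 88.01 + j6.084 Ω = 88.22∠4.0° Ω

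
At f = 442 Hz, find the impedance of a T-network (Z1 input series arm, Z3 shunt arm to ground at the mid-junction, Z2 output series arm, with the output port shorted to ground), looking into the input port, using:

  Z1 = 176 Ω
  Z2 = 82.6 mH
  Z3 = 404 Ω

Step 1 — Angular frequency: ω = 2π·f = 2π·442 = 2777 rad/s.
Step 2 — Component impedances:
  Z1: Z = R = 176 Ω
  Z2: Z = jωL = j·2777·0.0826 = 0 + j229.4 Ω
  Z3: Z = R = 404 Ω
Step 3 — With the output port shorted to ground, the output series arm Z2 runs from the junction to ground; the shunt arm Z3 also runs from the junction to ground. They appear in parallel: Z3 || Z2 = 98.5 + j173.5 Ω.
Step 4 — Series with input arm Z1: Z_in = Z1 + (Z3 || Z2) = 274.5 + j173.5 Ω = 324.7∠32.3° Ω.

Z = 274.5 + j173.5 Ω = 324.7∠32.3° Ω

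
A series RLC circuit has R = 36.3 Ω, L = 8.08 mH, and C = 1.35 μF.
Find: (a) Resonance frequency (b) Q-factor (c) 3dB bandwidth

Step 1 — Resonance condition Im(Z)=0 gives ω₀ = 1/√(LC).
Step 2 — ω₀ = 1/√(0.00808·1.35e-06) = 9575 rad/s.
Step 3 — f₀ = ω₀/(2π) = 1524 Hz.
Step 4 — Series Q: Q = ω₀L/R = 9575·0.00808/36.3 = 2.131.
Step 5 — 3dB bandwidth: Δω = ω₀/Q = 4493 rad/s; BW = Δω/(2π) = 715 Hz.

(a) f₀ = 1524 Hz  (b) Q = 2.131  (c) BW = 715 Hz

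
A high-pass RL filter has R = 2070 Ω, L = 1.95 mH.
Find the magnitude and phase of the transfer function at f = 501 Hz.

Step 1 — Angular frequency: ω = 2π·501 = 3148 rad/s.
Step 2 — Transfer function: H(jω) = jωL/(R + jωL).
Step 3 — Numerator jωL = j·6.138; denominator R + jωL = 2070 + j6.138.
Step 4 — H = 8.793e-06 + j0.002965.
Step 5 — Magnitude: |H| = 0.002965 (-50.6 dB); phase: φ = 89.8°.

|H| = 0.002965 (-50.6 dB), φ = 89.8°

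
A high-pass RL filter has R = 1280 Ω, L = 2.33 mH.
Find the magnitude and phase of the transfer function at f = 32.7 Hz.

Step 1 — Angular frequency: ω = 2π·32.7 = 205.5 rad/s.
Step 2 — Transfer function: H(jω) = jωL/(R + jωL).
Step 3 — Numerator jωL = j·0.4787; denominator R + jωL = 1280 + j0.4787.
Step 4 — H = 1.399e-07 + j0.000374.
Step 5 — Magnitude: |H| = 0.000374 (-68.5 dB); phase: φ = 90.0°.

|H| = 0.000374 (-68.5 dB), φ = 90.0°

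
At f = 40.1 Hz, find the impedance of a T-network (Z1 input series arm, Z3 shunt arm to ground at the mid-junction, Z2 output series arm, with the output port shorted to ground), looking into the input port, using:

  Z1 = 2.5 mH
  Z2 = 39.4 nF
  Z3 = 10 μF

Step 1 — Angular frequency: ω = 2π·f = 2π·40.1 = 252 rad/s.
Step 2 — Component impedances:
  Z1: Z = jωL = j·252·0.0025 = 0 + j0.6299 Ω
  Z2: Z = 1/(jωC) = -j/(ω·C) = 0 - j1.007e+05 Ω
  Z3: Z = 1/(jωC) = -j/(ω·C) = 0 - j396.9 Ω
Step 3 — With the output port shorted to ground, the output series arm Z2 runs from the junction to ground; the shunt arm Z3 also runs from the junction to ground. They appear in parallel: Z3 || Z2 = 0 - j395.3 Ω.
Step 4 — Series with input arm Z1: Z_in = Z1 + (Z3 || Z2) = 0 - j394.7 Ω = 394.7∠-90.0° Ω.

Z = 0 - j394.7 Ω = 394.7∠-90.0° Ω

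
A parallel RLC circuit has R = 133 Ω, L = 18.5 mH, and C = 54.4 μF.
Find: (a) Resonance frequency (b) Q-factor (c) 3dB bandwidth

Step 1 — Resonance: ω₀ = 1/√(LC) = 1/√(0.0185·5.44e-05) = 996.8 rad/s.
Step 2 — f₀ = ω₀/(2π) = 158.6 Hz.
Step 3 — Parallel Q: Q = R/(ω₀L) = 133/(996.8·0.0185) = 7.212.
Step 4 — Bandwidth: Δω = ω₀/Q = 138.2 rad/s; BW = Δω/(2π) = 22 Hz.

(a) f₀ = 158.6 Hz  (b) Q = 7.212  (c) BW = 22 Hz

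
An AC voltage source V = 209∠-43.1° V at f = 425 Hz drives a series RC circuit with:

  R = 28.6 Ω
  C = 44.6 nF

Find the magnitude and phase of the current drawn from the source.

Step 1 — Angular frequency: ω = 2π·f = 2π·425 = 2670 rad/s.
Step 2 — Component impedances:
  R: Z = R = 28.6 Ω
  C: Z = 1/(jωC) = -j/(ω·C) = 0 - j8396 Ω
Step 3 — Series combination: Z_total = R + C = 28.6 - j8396 Ω = 8397∠-89.8° Ω.
Step 4 — Source phasor: V = 209∠-43.1° V = 152.6 - j142.8 V.
Step 5 — Ohm's law: I = V / Z_total = (152.6 - j142.8) / (28.6 - j8396) = 0.01707 + j0.01812 A.
Step 6 — Convert to polar: |I| = 0.02489 A, ∠I = 46.7°.

I = 0.02489∠46.7° A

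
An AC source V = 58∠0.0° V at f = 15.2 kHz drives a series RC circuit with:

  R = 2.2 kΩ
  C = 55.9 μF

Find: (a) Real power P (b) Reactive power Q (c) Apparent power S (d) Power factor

Step 1 — Angular frequency: ω = 2π·f = 2π·1.52e+04 = 9.55e+04 rad/s.
Step 2 — Component impedances:
  R: Z = R = 2200 Ω
  C: Z = 1/(jωC) = -j/(ω·C) = 0 - j0.1873 Ω
Step 3 — Series combination: Z_total = R + C = 2200 - j0.1873 Ω = 2200∠-0.0° Ω.
Step 4 — Source phasor: V = 58∠0.0° V = 58 V.
Step 5 — Current: I = V / Z = 0.02636 + j2.245e-06 A = 0.02636∠0.0° A.
Step 6 — Complex power: S = V·I* = 1.529 - j0.0001302 VA.
Step 7 — Real power: P = Re(S) = 1.529 W.
Step 8 — Reactive power: Q = Im(S) = -0.0001302 VAR.
Step 9 — Apparent power: |S| = 1.529 VA.
Step 10 — Power factor: PF = P/|S| = 1 (leading).

(a) P = 1.529 W  (b) Q = -0.0001302 VAR  (c) S = 1.529 VA  (d) PF = 1 (leading)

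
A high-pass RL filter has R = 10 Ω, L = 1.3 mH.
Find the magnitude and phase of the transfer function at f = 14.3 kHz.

Step 1 — Angular frequency: ω = 2π·1.43e+04 = 8.985e+04 rad/s.
Step 2 — Transfer function: H(jω) = jωL/(R + jωL).
Step 3 — Numerator jωL = j·116.8; denominator R + jωL = 10 + j116.8.
Step 4 — H = 0.9927 + j0.08499.
Step 5 — Magnitude: |H| = 0.9964 (-0.0 dB); phase: φ = 4.9°.

|H| = 0.9964 (-0.0 dB), φ = 4.9°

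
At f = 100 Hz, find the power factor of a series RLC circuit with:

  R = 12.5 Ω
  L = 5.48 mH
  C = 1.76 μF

Step 1 — Angular frequency: ω = 2π·f = 2π·100 = 628.3 rad/s.
Step 2 — Component impedances:
  R: Z = R = 12.5 Ω
  L: Z = jωL = j·628.3·0.00548 = 0 + j3.443 Ω
  C: Z = 1/(jωC) = -j/(ω·C) = 0 - j904.3 Ω
Step 3 — Series combination: Z_total = R + L + C = 12.5 - j900.8 Ω = 900.9∠-89.2° Ω.
Step 4 — Power factor: PF = cos(φ) = Re(Z)/|Z| = 12.5/900.93 = 0.01387.
Step 5 — Type: Im(Z) = -900.8 ⇒ leading (phase φ = -89.2°).

PF = 0.01387 (leading, φ = -89.2°)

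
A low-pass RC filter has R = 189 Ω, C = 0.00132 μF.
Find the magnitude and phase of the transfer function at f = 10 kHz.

Step 1 — Angular frequency: ω = 2π·1e+04 = 6.283e+04 rad/s.
Step 2 — Transfer function: H(jω) = 1/(1 + jωRC).
Step 3 — Denominator: 1 + jωRC = 1 + j·6.283e+04·189·1.32e-09 = 1 + j0.01568.
Step 4 — H = 0.9998 - j0.01567.
Step 5 — Magnitude: |H| = 0.9999 (-0.0 dB); phase: φ = -0.9°.

|H| = 0.9999 (-0.0 dB), φ = -0.9°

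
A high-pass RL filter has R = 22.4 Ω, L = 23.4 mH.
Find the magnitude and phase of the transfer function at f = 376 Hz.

Step 1 — Angular frequency: ω = 2π·376 = 2362 rad/s.
Step 2 — Transfer function: H(jω) = jωL/(R + jωL).
Step 3 — Numerator jωL = j·55.28; denominator R + jωL = 22.4 + j55.28.
Step 4 — H = 0.859 + j0.3481.
Step 5 — Magnitude: |H| = 0.9268 (-0.7 dB); phase: φ = 22.1°.

|H| = 0.9268 (-0.7 dB), φ = 22.1°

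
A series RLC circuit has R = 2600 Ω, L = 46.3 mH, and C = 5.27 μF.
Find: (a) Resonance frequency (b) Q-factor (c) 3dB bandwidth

Step 1 — Resonance: ω₀ = 1/√(LC) = 1/√(0.0463·5.27e-06) = 2024 rad/s.
Step 2 — f₀ = ω₀/(2π) = 322.2 Hz.
Step 3 — Series Q: Q = ω₀L/R = 2024·0.0463/2600 = 0.03605.
Step 4 — Bandwidth: Δω = ω₀/Q = 5.616e+04 rad/s; BW = Δω/(2π) = 8937 Hz.

(a) f₀ = 322.2 Hz  (b) Q = 0.03605  (c) BW = 8937 Hz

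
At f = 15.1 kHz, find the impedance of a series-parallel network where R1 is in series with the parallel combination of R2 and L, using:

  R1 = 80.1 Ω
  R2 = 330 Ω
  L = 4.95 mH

Step 1 — Angular frequency: ω = 2π·f = 2π·1.51e+04 = 9.488e+04 rad/s.
Step 2 — Component impedances:
  R1: Z = R = 80.1 Ω
  R2: Z = R = 330 Ω
  L: Z = jωL = j·9.488e+04·0.00495 = 0 + j469.6 Ω
Step 3 — Parallel branch: R2 || L = 1/(1/R2 + 1/L) = 220.9 + j155.2 Ω.
Step 4 — Series with R1: Z_total = R1 + (R2 || L) = 301 + j155.2 Ω = 338.7∠27.3° Ω.

Z = 301 + j155.2 Ω = 338.7∠27.3° Ω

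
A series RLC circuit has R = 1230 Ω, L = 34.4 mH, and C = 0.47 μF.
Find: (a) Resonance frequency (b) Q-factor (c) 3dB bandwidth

Step 1 — Resonance: ω₀ = 1/√(LC) = 1/√(0.0344·4.7e-07) = 7865 rad/s.
Step 2 — f₀ = ω₀/(2π) = 1252 Hz.
Step 3 — Series Q: Q = ω₀L/R = 7865·0.0344/1230 = 0.22.
Step 4 — Bandwidth: Δω = ω₀/Q = 3.576e+04 rad/s; BW = Δω/(2π) = 5691 Hz.

(a) f₀ = 1252 Hz  (b) Q = 0.22  (c) BW = 5691 Hz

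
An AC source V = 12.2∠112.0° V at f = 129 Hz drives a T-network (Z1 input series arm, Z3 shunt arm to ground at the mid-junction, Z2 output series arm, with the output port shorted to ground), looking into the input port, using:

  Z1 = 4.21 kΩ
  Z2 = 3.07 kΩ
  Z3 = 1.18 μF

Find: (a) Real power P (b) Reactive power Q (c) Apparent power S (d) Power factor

Step 1 — Angular frequency: ω = 2π·f = 2π·129 = 810.5 rad/s.
Step 2 — Component impedances:
  Z1: Z = R = 4210 Ω
  Z2: Z = R = 3070 Ω
  Z3: Z = 1/(jωC) = -j/(ω·C) = 0 - j1046 Ω
Step 3 — With the output port shorted to ground, the output series arm Z2 runs from the junction to ground; the shunt arm Z3 also runs from the junction to ground. They appear in parallel: Z3 || Z2 = 319.1 - j936.9 Ω.
Step 4 — Series with input arm Z1: Z_in = Z1 + (Z3 || Z2) = 4529 - j936.9 Ω = 4625∠-11.7° Ω.
Step 5 — Source phasor: V = 12.2∠112.0° V = -4.57 + j11.31 V.
Step 6 — Current: I = V / Z = -0.001463 + j0.002195 A = 0.002638∠123.7° A.
Step 7 — Complex power: S = V·I* = 0.03151 - j0.006519 VA.
Step 8 — Real power: P = Re(S) = 0.03151 W.
Step 9 — Reactive power: Q = Im(S) = -0.006519 VAR.
Step 10 — Apparent power: |S| = 0.03218 VA.
Step 11 — Power factor: PF = P/|S| = 0.9793 (leading).

(a) P = 0.03151 W  (b) Q = -0.006519 VAR  (c) S = 0.03218 VA  (d) PF = 0.9793 (leading)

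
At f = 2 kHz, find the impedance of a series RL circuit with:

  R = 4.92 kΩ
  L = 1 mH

Step 1 — Angular frequency: ω = 2π·f = 2π·2000 = 1.257e+04 rad/s.
Step 2 — Component impedances:
  R: Z = R = 4920 Ω
  L: Z = jωL = j·1.257e+04·0.001 = 0 + j12.57 Ω
Step 3 — Series combination: Z_total = R + L = 4920 + j12.57 Ω = 4920∠0.1° Ω.

Z = 4920 + j12.57 Ω = 4920∠0.1° Ω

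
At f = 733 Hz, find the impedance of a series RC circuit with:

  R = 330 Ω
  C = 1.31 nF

Step 1 — Angular frequency: ω = 2π·f = 2π·733 = 4606 rad/s.
Step 2 — Component impedances:
  R: Z = R = 330 Ω
  C: Z = 1/(jωC) = -j/(ω·C) = 0 - j1.657e+05 Ω
Step 3 — Series combination: Z_total = R + C = 330 - j1.657e+05 Ω = 1.657e+05∠-89.9° Ω.

Z = 330 - j1.657e+05 Ω = 1.657e+05∠-89.9° Ω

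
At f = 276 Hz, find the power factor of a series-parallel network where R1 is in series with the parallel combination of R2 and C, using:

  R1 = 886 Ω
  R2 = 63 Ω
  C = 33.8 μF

Step 1 — Angular frequency: ω = 2π·f = 2π·276 = 1734 rad/s.
Step 2 — Component impedances:
  R1: Z = R = 886 Ω
  R2: Z = R = 63 Ω
  C: Z = 1/(jωC) = -j/(ω·C) = 0 - j17.06 Ω
Step 3 — Parallel branch: R2 || C = 1/(1/R2 + 1/C) = 4.304 - j15.89 Ω.
Step 4 — Series with R1: Z_total = R1 + (R2 || C) = 890.3 - j15.89 Ω = 890.4∠-1.0° Ω.
Step 5 — Power factor: PF = cos(φ) = Re(Z)/|Z| = 890.3/890.45 = 0.9998.
Step 6 — Type: Im(Z) = -15.89 ⇒ leading (phase φ = -1.0°).

PF = 0.9998 (leading, φ = -1.0°)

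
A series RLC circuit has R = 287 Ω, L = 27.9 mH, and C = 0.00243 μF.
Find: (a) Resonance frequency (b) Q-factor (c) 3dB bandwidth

Step 1 — Resonance: ω₀ = 1/√(LC) = 1/√(0.0279·2.43e-09) = 1.214e+05 rad/s.
Step 2 — f₀ = ω₀/(2π) = 1.933e+04 Hz.
Step 3 — Series Q: Q = ω₀L/R = 1.214e+05·0.0279/287 = 11.81.
Step 4 — Bandwidth: Δω = ω₀/Q = 1.029e+04 rad/s; BW = Δω/(2π) = 1637 Hz.

(a) f₀ = 1.933e+04 Hz  (b) Q = 11.81  (c) BW = 1637 Hz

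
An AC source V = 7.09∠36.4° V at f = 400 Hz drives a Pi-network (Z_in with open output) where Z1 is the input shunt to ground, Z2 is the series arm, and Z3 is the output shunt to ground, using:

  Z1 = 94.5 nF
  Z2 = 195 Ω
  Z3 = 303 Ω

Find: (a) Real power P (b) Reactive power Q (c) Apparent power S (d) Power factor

Step 1 — Angular frequency: ω = 2π·f = 2π·400 = 2513 rad/s.
Step 2 — Component impedances:
  Z1: Z = 1/(jωC) = -j/(ω·C) = 0 - j4210 Ω
  Z2: Z = R = 195 Ω
  Z3: Z = R = 303 Ω
Step 3 — With open output, the series arm Z2 and the output shunt Z3 appear in series to ground: Z2 + Z3 = 498 Ω.
Step 4 — Parallel with input shunt Z1: Z_in = Z1 || (Z2 + Z3) = 491.1 - j58.09 Ω = 494.6∠-6.7° Ω.
Step 5 — Source phasor: V = 7.09∠36.4° V = 5.707 + j4.207 V.
Step 6 — Current: I = V / Z = 0.01046 + j0.009804 A = 0.01434∠43.1° A.
Step 7 — Complex power: S = V·I* = 0.1009 - j0.01194 VA.
Step 8 — Real power: P = Re(S) = 0.1009 W.
Step 9 — Reactive power: Q = Im(S) = -0.01194 VAR.
Step 10 — Apparent power: |S| = 0.1016 VA.
Step 11 — Power factor: PF = P/|S| = 0.9931 (leading).

(a) P = 0.1009 W  (b) Q = -0.01194 VAR  (c) S = 0.1016 VA  (d) PF = 0.9931 (leading)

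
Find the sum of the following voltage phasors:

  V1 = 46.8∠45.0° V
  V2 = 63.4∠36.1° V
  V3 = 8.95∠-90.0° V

Step 1 — Convert each phasor to rectangular form:
  V1 = 46.8·(cos(45.0°) + j·sin(45.0°)) = 33.09 + j33.09 V
  V2 = 63.4·(cos(36.1°) + j·sin(36.1°)) = 51.23 + j37.36 V
  V3 = 8.95·(cos(-90.0°) + j·sin(-90.0°)) = 0 - j8.95 V
Step 2 — Sum components: V_total = 84.32 + j61.5 V.
Step 3 — Convert to polar: |V_total| = 104.4 V, ∠V_total = 36.1°.

V_total = 104.4∠36.1° V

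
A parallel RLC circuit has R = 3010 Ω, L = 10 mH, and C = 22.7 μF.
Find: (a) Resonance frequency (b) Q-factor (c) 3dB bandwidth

Step 1 — Resonance: ω₀ = 1/√(LC) = 1/√(0.01·2.27e-05) = 2099 rad/s.
Step 2 — f₀ = ω₀/(2π) = 334 Hz.
Step 3 — Parallel Q: Q = R/(ω₀L) = 3010/(2099·0.01) = 143.4.
Step 4 — Bandwidth: Δω = ω₀/Q = 14.64 rad/s; BW = Δω/(2π) = 2.329 Hz.

(a) f₀ = 334 Hz  (b) Q = 143.4  (c) BW = 2.329 Hz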